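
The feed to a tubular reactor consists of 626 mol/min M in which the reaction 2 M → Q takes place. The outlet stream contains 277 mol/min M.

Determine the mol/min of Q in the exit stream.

For M: n = n₀ − 2ξ → 277 = 626 − 2ξ, giving ξ = 174.5 mol/min.
Outlet amounts (n = n₀ + ν ξ):
  M: 626 − 2(174.5) = 277
  Q: 0 + 1(174.5) = 174.5

174 mol/min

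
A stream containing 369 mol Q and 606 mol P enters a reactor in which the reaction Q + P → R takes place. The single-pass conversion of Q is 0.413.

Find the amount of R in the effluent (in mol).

Q reacted = 0.413 × 369 = 152.4 mol; ν_Q = −1, so ξ = 152.4/1 = 152.4 mol.
Outlet amounts (n = n₀ + ν ξ):
  Q: 369 − 1(152.4) = 216.6
  P: 606 − 1(152.4) = 453.6
  R: 0 + 1(152.4) = 152.4

152 mol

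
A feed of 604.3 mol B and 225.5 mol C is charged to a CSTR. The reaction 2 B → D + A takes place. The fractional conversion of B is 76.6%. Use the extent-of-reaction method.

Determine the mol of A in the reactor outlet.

B reacted = 0.766 × 604.3 = 462.9 mol; ν_B = −2, so ξ = 462.9/2 = 231.4 mol.
Outlet amounts (n = n₀ + ν ξ):
  B: 604.3 − 2(231.4) = 141.4
  D: 0 + 1(231.4) = 231.4
  A: 0 + 1(231.4) = 231.4
  C: 225.5 (inert)

231 mol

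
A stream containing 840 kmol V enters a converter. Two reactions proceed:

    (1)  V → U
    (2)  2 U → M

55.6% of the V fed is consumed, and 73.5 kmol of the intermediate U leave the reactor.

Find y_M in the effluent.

0.306

Conversion of V: V consumed = 1ξ₁ = 0.556 × 840 → ξ₁ = 467 kmol.
U balance: n_U = 0 + 1ξ₁ − 2ξ₂ = 73.5 → ξ₂ = (1·467 − 73.5)/2 = 196.8 kmol.
Outlet amounts (n = n₀ + Σ ν·ξ):
  V: 840 − 1(467) = 373
  U: 0 + 1(467) − 2(196.8) = 73.5
  M: 0 + 1(196.8) = 196.8
Total out = 643.2 kmol; y_M = 196.8 / 643.2 = 0.3059.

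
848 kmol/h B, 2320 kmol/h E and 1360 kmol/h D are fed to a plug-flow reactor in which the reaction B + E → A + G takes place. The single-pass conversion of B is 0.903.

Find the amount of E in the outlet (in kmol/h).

1550 kmol/h

B reacted = 0.903 × 848 = 765.7 kmol/h; ν_B = −1, so ξ = 765.7/1 = 765.7 kmol/h.
Outlet amounts (n = n₀ + ν ξ):
  B: 848 − 1(765.7) = 82.26
  E: 2320 − 1(765.7) = 1554
  A: 0 + 1(765.7) = 765.7
  G: 0 + 1(765.7) = 765.7
  D: 1360 (inert)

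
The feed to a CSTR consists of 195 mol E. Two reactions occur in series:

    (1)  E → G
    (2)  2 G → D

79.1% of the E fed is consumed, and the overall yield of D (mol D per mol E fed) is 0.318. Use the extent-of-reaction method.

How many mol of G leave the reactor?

Conversion of E: E consumed = 1ξ₁ = 0.791 × 195 → ξ₁ = 154.2 mol.
Yield of D: 1ξ₂ / 195 = 0.318 → ξ₂ = 62.01 mol.
Outlet amounts (n = n₀ + Σ ν·ξ):
  E: 195 − 1(154.2) = 40.75
  G: 0 + 1(154.2) − 2(62.01) = 30.23
  D: 0 + 1(62.01) = 62.01

30.2 mol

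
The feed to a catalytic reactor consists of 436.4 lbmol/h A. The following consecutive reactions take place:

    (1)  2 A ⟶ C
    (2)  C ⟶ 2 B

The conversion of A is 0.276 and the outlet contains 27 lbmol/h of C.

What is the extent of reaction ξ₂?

ξ₂ = 33.2 lbmol/h

Conversion of A: A consumed = 2ξ₁ = 0.276 × 436.4 → ξ₁ = 60.22 lbmol/h.
C balance: n_C = 0 + 1ξ₁ − 1ξ₂ = 27 → ξ₂ = (1·60.22 − 27)/1 = 33.22 lbmol/h.
Outlet amounts (n = n₀ + Σ ν·ξ):
  A: 436.4 − 2(60.22) = 316
  C: 0 + 1(60.22) − 1(33.22) = 27
  B: 0 + 2(33.22) = 66.45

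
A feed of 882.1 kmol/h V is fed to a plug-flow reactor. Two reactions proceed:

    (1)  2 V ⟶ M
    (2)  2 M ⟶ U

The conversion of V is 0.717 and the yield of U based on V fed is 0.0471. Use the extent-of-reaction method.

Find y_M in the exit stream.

Conversion of V: V consumed = 2ξ₁ = 0.717 × 882.1 → ξ₁ = 316.2 kmol/h.
Yield of U: 1ξ₂ / 882.1 = 0.0471 → ξ₂ = 41.55 kmol/h.
Outlet amounts (n = n₀ + Σ ν·ξ):
  V: 882.1 − 2(316.2) = 249.6
  M: 0 + 1(316.2) − 2(41.55) = 233.1
  U: 0 + 1(41.55) = 41.55
Total out = 524.3 kmol/h; y_M = 233.1 / 524.3 = 0.4447.

0.445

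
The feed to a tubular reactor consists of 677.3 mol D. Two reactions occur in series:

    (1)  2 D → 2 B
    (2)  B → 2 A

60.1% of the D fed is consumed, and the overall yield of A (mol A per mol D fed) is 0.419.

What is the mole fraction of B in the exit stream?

0.324

Conversion of D: D consumed = 2ξ₁ = 0.601 × 677.3 → ξ₁ = 203.5 mol.
Yield of A: 2ξ₂ / 677.3 = 0.419 → ξ₂ = 141.9 mol.
Outlet amounts (n = n₀ + Σ ν·ξ):
  D: 677.3 − 2(203.5) = 270.2
  B: 0 + 2(203.5) − 1(141.9) = 265.2
  A: 0 + 2(141.9) = 283.8
Total out = 819.2 mol; y_B = 265.2 / 819.2 = 0.3237.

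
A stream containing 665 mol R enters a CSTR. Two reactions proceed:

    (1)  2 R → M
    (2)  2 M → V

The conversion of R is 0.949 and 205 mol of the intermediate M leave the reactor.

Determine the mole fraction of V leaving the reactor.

0.188

Conversion of R: R consumed = 2ξ₁ = 0.949 × 665 → ξ₁ = 315.5 mol.
M balance: n_M = 0 + 1ξ₁ − 2ξ₂ = 205 → ξ₂ = (1·315.5 − 205)/2 = 55.27 mol.
Outlet amounts (n = n₀ + Σ ν·ξ):
  R: 665 − 2(315.5) = 33.92
  M: 0 + 1(315.5) − 2(55.27) = 205
  V: 0 + 1(55.27) = 55.27
Total out = 294.2 mol; y_V = 55.27 / 294.2 = 0.1879.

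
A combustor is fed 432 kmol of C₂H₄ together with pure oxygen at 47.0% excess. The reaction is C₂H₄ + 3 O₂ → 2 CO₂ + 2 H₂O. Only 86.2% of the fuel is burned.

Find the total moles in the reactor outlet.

Stoichiometric O₂ = 3 × 432 = 1296 kmol; O₂ fed = 1296 × 1.470 = 1905 kmol.
Fuel reacted = 0.862 × 432 → ξ = 372.4 kmol.
Outlet (n = n₀ + ν ξ):
  C₂H₄: 432 − 1(372.4) = 59.62
  O₂: 1905 − 3(372.4) = 788
  CO₂: 0 + 2(372.4) = 744.8
  H₂O: 0 + 2(372.4) = 744.8
Total out = 59.62 + 788 + 744.8 + 744.8 = 2337 kmol.

2340 kmol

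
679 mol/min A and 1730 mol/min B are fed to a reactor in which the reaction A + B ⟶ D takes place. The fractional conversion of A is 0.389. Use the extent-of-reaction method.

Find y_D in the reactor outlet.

A reacted = 0.389 × 679 = 264.1 mol/min; ν_A = −1, so ξ = 264.1/1 = 264.1 mol/min.
Outlet amounts (n = n₀ + ν ξ):
  A: 679 − 1(264.1) = 414.9
  B: 1730 − 1(264.1) = 1466
  D: 0 + 1(264.1) = 264.1
Total out = 2145 mol/min; y_D = 264.1 / 2145 = 0.1231.

0.123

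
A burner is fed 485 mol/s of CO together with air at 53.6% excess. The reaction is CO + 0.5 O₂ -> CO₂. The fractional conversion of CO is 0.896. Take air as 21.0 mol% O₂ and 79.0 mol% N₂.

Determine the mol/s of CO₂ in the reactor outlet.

Stoichiometric O₂ = 0.5 × 485 = 242.5 mol/s; O₂ fed = 242.5 × 1.536 = 372.5 mol/s.
N₂ fed = 372.5 × 79/21 = 1401 mol/s.
Fuel reacted = 0.896 × 485 → ξ = 434.6 mol/s.
Outlet (n = n₀ + ν ξ):
  CO: 485 − 1(434.6) = 50.44
  O₂: 372.5 − 0.5(434.6) = 155.2
  N₂: 1401 (inert)
  CO₂: 0 + 1(434.6) = 434.6

435 mol/s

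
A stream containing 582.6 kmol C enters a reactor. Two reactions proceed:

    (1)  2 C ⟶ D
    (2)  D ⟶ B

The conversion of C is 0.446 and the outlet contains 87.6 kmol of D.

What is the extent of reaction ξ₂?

ξ₂ = 42.3 kmol

Conversion of C: C consumed = 2ξ₁ = 0.446 × 582.6 → ξ₁ = 129.9 kmol.
D balance: n_D = 0 + 1ξ₁ − 1ξ₂ = 87.6 → ξ₂ = (1·129.9 − 87.6)/1 = 42.32 kmol.
Outlet amounts (n = n₀ + Σ ν·ξ):
  C: 582.6 − 2(129.9) = 322.8
  D: 0 + 1(129.9) − 1(42.32) = 87.6
  B: 0 + 1(42.32) = 42.32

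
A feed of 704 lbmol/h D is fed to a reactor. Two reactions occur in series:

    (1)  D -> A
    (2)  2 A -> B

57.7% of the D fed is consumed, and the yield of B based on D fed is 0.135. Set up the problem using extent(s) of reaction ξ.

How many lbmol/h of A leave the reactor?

216 lbmol/h

Conversion of D: D consumed = 1ξ₁ = 0.577 × 704 → ξ₁ = 406.2 lbmol/h.
Yield of B: 1ξ₂ / 704 = 0.135 → ξ₂ = 95.04 lbmol/h.
Outlet amounts (n = n₀ + Σ ν·ξ):
  D: 704 − 1(406.2) = 297.8
  A: 0 + 1(406.2) − 2(95.04) = 216.1
  B: 0 + 1(95.04) = 95.04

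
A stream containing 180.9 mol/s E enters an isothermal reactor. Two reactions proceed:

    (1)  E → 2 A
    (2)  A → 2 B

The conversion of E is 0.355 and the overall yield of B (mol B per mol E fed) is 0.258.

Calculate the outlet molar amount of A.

105 mol/s

Conversion of E: E consumed = 1ξ₁ = 0.355 × 180.9 → ξ₁ = 64.22 mol/s.
Yield of B: 2ξ₂ / 180.9 = 0.258 → ξ₂ = 23.34 mol/s.
Outlet amounts (n = n₀ + Σ ν·ξ):
  E: 180.9 − 1(64.22) = 116.7
  A: 0 + 2(64.22) − 1(23.34) = 105.1
  B: 0 + 2(23.34) = 46.67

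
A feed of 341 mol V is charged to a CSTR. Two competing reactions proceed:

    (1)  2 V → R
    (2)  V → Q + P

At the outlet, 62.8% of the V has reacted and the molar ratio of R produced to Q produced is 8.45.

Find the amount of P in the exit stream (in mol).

Conversion of V: V consumed = 0.628 × 341 = 214.1 mol = 2ξ₁ + 1ξ₂.
Selectivity: 1ξ₁ / (1ξ₂) = 8.45 → ξ₁ = 8.45 ξ₂.
Substitute: (2·8.45 + 1) ξ₂ = 214.1 → ξ₂ = 11.96 mol, ξ₁ = 101.1 mol.
Outlet amounts (n = n₀ + Σ ν·ξ):
  V: 341 − 2(101.1) − 1(11.96) = 126.9
  R: 0 + 1(101.1) = 101.1
  Q: 0 + 1(11.96) = 11.96
  P: 0 + 1(11.96) = 11.96

12 mol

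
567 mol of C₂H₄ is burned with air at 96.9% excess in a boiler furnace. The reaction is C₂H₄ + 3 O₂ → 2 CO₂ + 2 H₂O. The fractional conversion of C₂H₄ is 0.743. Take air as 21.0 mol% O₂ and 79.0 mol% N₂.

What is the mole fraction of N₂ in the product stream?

Stoichiometric O₂ = 3 × 567 = 1701 mol; O₂ fed = 1701 × 1.969 = 3349 mol.
N₂ fed = 3349 × 79/21 = 12600 mol.
Fuel reacted = 0.743 × 567 → ξ = 421.3 mol.
Outlet (n = n₀ + ν ξ):
  C₂H₄: 567 − 1(421.3) = 145.7
  O₂: 3349 − 3(421.3) = 2085
  N₂: 12600 (inert)
  CO₂: 0 + 2(421.3) = 842.6
  H₂O: 0 + 2(421.3) = 842.6
Total out = 16520 mol; y_N₂ = 12600 / 16520 = 0.7629.

0.763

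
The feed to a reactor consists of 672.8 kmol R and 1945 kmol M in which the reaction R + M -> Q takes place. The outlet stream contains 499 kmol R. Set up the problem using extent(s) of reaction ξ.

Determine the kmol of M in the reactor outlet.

For R: n = n₀ − 1ξ → 499 = 672.8 − 1ξ, giving ξ = 173.8 kmol.
Outlet amounts (n = n₀ + ν ξ):
  R: 672.8 − 1(173.8) = 499
  M: 1945 − 1(173.8) = 1771
  Q: 0 + 1(173.8) = 173.8

1770 kmol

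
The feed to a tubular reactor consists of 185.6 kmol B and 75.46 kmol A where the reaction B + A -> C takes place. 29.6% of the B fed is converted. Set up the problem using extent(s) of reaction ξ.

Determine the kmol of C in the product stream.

54.9 kmol

B reacted = 0.296 × 185.6 = 54.94 kmol; ν_B = −1, so ξ = 54.94/1 = 54.94 kmol.
Outlet amounts (n = n₀ + ν ξ):
  B: 185.6 − 1(54.94) = 130.7
  A: 75.46 − 1(54.94) = 20.52
  C: 0 + 1(54.94) = 54.94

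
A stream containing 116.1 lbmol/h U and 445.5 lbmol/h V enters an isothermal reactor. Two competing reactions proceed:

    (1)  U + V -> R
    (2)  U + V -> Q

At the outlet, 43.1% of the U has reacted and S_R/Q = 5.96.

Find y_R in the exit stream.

0.0838

Conversion of U: U consumed = 0.431 × 116.1 = 50.04 lbmol/h = 1ξ₁ + 1ξ₂.
Selectivity: 1ξ₁ / (1ξ₂) = 5.96 → ξ₁ = 5.96 ξ₂.
Substitute: (1·5.96 + 1) ξ₂ = 50.04 → ξ₂ = 7.19 lbmol/h, ξ₁ = 42.85 lbmol/h.
Outlet amounts (n = n₀ + Σ ν·ξ):
  U: 116.1 − 1(42.85) − 1(7.19) = 66.06
  V: 445.5 − 1(42.85) − 1(7.19) = 395.5
  R: 0 + 1(42.85) = 42.85
  Q: 0 + 1(7.19) = 7.19
Total out = 511.6 lbmol/h; y_R = 42.85 / 511.6 = 0.08376.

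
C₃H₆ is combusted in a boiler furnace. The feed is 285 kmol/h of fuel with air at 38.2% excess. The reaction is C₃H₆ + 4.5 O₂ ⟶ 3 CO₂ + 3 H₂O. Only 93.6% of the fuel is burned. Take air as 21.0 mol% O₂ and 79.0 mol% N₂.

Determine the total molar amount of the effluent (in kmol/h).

Stoichiometric O₂ = 4.5 × 285 = 1282 kmol/h; O₂ fed = 1282 × 1.382 = 1772 kmol/h.
N₂ fed = 1772 × 79/21 = 6668 kmol/h.
Fuel reacted = 0.936 × 285 → ξ = 266.8 kmol/h.
Outlet (n = n₀ + ν ξ):
  C₃H₆: 285 − 1(266.8) = 18.24
  O₂: 1772 − 4.5(266.8) = 572
  N₂: 6668 (inert)
  CO₂: 0 + 3(266.8) = 800.3
  H₂O: 0 + 3(266.8) = 800.3
Total out = 18.24 + 572 + 6668 + 800.3 + 800.3 = 8858 kmol/h.

8860 kmol/h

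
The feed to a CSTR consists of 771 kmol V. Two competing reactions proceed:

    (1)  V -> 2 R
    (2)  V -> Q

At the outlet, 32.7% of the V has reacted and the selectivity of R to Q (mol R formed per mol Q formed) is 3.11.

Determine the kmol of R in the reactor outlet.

307 kmol

Conversion of V: V consumed = 0.327 × 771 = 252.1 kmol = 1ξ₁ + 1ξ₂.
Selectivity: 2ξ₁ / (1ξ₂) = 3.11 → ξ₁ = 1.555 ξ₂.
Substitute: (1·1.555 + 1) ξ₂ = 252.1 → ξ₂ = 98.68 kmol, ξ₁ = 153.4 kmol.
Outlet amounts (n = n₀ + Σ ν·ξ):
  V: 771 − 1(153.4) − 1(98.68) = 518.9
  R: 0 + 2(153.4) = 306.9
  Q: 0 + 1(98.68) = 98.68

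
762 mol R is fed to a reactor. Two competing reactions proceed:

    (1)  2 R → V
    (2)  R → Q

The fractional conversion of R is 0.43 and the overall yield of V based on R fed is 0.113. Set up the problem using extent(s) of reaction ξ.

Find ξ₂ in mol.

Yield of V: 1ξ₁ / 762 = 0.113 → ξ₁ = 86.11 mol.
Conversion of R: 2ξ₁ + 1ξ₂ = 0.43 × 762 = 327.7 → ξ₂ = 155.4 mol.
Outlet amounts (n = n₀ + Σ ν·ξ):
  R: 762 − 2(86.11) − 1(155.4) = 434.3
  V: 0 + 1(86.11) = 86.11
  Q: 0 + 1(155.4) = 155.4

ξ₂ = 155 mol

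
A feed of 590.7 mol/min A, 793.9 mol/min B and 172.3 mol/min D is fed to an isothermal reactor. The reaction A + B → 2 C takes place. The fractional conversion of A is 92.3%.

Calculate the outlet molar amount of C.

1090 mol/min

A reacted = 0.923 × 590.7 = 545.2 mol/min; ν_A = −1, so ξ = 545.2/1 = 545.2 mol/min.
Outlet amounts (n = n₀ + ν ξ):
  A: 590.7 − 1(545.2) = 45.48
  B: 793.9 − 1(545.2) = 248.7
  C: 0 + 2(545.2) = 1090
  D: 172.3 (inert)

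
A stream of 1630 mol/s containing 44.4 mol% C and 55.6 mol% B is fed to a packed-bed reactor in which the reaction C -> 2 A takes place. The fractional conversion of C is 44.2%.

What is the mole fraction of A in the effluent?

0.328

C reacted = 0.442 × 723.7 = 319.9 mol/s; ν_C = −1, so ξ = 319.9/1 = 319.9 mol/s.
Outlet amounts (n = n₀ + ν ξ):
  C: 723.7 − 1(319.9) = 403.8
  A: 0 + 2(319.9) = 639.8
  B: 906.3 (inert)
Total out = 1950 mol/s; y_A = 639.8 / 1950 = 0.3281.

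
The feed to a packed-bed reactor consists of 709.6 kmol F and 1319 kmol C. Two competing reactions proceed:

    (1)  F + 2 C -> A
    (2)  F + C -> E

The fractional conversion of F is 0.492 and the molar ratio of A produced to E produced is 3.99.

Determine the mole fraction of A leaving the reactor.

Conversion of F: F consumed = 0.492 × 709.6 = 349.1 kmol = 1ξ₁ + 1ξ₂.
Selectivity: 1ξ₁ / (1ξ₂) = 3.99 → ξ₁ = 3.99 ξ₂.
Substitute: (1·3.99 + 1) ξ₂ = 349.1 → ξ₂ = 69.96 kmol, ξ₁ = 279.2 kmol.
Outlet amounts (n = n₀ + Σ ν·ξ):
  F: 709.6 − 1(279.2) − 1(69.96) = 360.5
  C: 1319 − 2(279.2) − 1(69.96) = 690.7
  A: 0 + 1(279.2) = 279.2
  E: 0 + 1(69.96) = 69.96
Total out = 1400 kmol; y_A = 279.2 / 1400 = 0.1994.

0.199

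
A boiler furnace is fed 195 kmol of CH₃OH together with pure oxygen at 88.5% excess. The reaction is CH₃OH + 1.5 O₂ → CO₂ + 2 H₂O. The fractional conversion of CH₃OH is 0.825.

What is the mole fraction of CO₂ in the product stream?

0.195

Stoichiometric O₂ = 1.5 × 195 = 292.5 kmol; O₂ fed = 292.5 × 1.885 = 551.4 kmol.
Fuel reacted = 0.825 × 195 → ξ = 160.9 kmol.
Outlet (n = n₀ + ν ξ):
  CH₃OH: 195 − 1(160.9) = 34.12
  O₂: 551.4 − 1.5(160.9) = 310
  CO₂: 0 + 1(160.9) = 160.9
  H₂O: 0 + 2(160.9) = 321.8
Total out = 826.8 kmol; y_CO₂ = 160.9 / 826.8 = 0.1946.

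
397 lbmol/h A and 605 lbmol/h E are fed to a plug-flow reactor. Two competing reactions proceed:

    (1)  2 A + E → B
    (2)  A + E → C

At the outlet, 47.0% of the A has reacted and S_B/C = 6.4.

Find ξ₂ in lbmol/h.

Conversion of A: A consumed = 0.47 × 397 = 186.6 lbmol/h = 2ξ₁ + 1ξ₂.
Selectivity: 1ξ₁ / (1ξ₂) = 6.4 → ξ₁ = 6.4 ξ₂.
Substitute: (2·6.4 + 1) ξ₂ = 186.6 → ξ₂ = 13.52 lbmol/h, ξ₁ = 86.53 lbmol/h.
Outlet amounts (n = n₀ + Σ ν·ξ):
  A: 397 − 2(86.53) − 1(13.52) = 210.4
  E: 605 − 1(86.53) − 1(13.52) = 504.9
  B: 0 + 1(86.53) = 86.53
  C: 0 + 1(13.52) = 13.52

ξ₂ = 13.5 lbmol/h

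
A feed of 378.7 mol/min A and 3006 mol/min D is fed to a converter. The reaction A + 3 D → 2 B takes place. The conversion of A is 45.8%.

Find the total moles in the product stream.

A reacted = 0.458 × 378.7 = 173.4 mol/min; ν_A = −1, so ξ = 173.4/1 = 173.4 mol/min.
Outlet amounts (n = n₀ + ν ξ):
  A: 378.7 − 1(173.4) = 205.3
  D: 3006 − 3(173.4) = 2486
  B: 0 + 2(173.4) = 346.9
Total out = 205.3 + 2486 + 346.9 = 3038 mol/min.

3040 mol/min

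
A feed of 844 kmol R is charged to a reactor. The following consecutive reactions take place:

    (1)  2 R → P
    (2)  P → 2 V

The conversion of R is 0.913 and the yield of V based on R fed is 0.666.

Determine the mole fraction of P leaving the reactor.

0.141

Conversion of R: R consumed = 2ξ₁ = 0.913 × 844 → ξ₁ = 385.3 kmol.
Yield of V: 2ξ₂ / 844 = 0.666 → ξ₂ = 281.1 kmol.
Outlet amounts (n = n₀ + Σ ν·ξ):
  R: 844 − 2(385.3) = 73.43
  P: 0 + 1(385.3) − 1(281.1) = 104.2
  V: 0 + 2(281.1) = 562.1
Total out = 739.8 kmol; y_P = 104.2 / 739.8 = 0.1409.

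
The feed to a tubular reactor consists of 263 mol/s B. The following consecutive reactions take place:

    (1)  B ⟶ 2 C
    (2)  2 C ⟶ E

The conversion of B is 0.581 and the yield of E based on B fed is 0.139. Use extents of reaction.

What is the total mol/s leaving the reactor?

Conversion of B: B consumed = 1ξ₁ = 0.581 × 263 → ξ₁ = 152.8 mol/s.
Yield of E: 1ξ₂ / 263 = 0.139 → ξ₂ = 36.56 mol/s.
Outlet amounts (n = n₀ + Σ ν·ξ):
  B: 263 − 1(152.8) = 110.2
  C: 0 + 2(152.8) − 2(36.56) = 232.5
  E: 0 + 1(36.56) = 36.56
Total out = 110.2 + 232.5 + 36.56 = 379.2 mol/s.

379 mol/s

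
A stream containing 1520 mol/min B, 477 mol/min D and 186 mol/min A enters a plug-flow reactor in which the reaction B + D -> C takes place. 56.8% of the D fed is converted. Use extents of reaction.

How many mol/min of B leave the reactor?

1250 mol/min

D reacted = 0.568 × 477 = 270.9 mol/min; ν_D = −1, so ξ = 270.9/1 = 270.9 mol/min.
Outlet amounts (n = n₀ + ν ξ):
  B: 1520 − 1(270.9) = 1249
  D: 477 − 1(270.9) = 206.1
  C: 0 + 1(270.9) = 270.9
  A: 186 (inert)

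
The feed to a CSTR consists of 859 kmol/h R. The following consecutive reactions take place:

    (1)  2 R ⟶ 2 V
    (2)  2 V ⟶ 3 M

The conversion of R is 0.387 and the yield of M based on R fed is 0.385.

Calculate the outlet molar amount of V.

Conversion of R: R consumed = 2ξ₁ = 0.387 × 859 → ξ₁ = 166.2 kmol/h.
Yield of M: 3ξ₂ / 859 = 0.385 → ξ₂ = 110.2 kmol/h.
Outlet amounts (n = n₀ + Σ ν·ξ):
  R: 859 − 2(166.2) = 526.6
  V: 0 + 2(166.2) − 2(110.2) = 112
  M: 0 + 3(110.2) = 330.7

112 kmol/h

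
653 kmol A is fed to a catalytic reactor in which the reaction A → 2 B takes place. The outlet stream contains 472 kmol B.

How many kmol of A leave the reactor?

For B: n = n₀ + 2ξ → 472 = 0 + 2ξ, giving ξ = 236 kmol.
Outlet amounts (n = n₀ + ν ξ):
  A: 653 − 1(236) = 417
  B: 0 + 2(236) = 472

417 kmol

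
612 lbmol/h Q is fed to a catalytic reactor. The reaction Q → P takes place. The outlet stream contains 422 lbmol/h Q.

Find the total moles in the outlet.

612 lbmol/h

For Q: n = n₀ − 1ξ → 422 = 612 − 1ξ, giving ξ = 190 lbmol/h.
Outlet amounts (n = n₀ + ν ξ):
  Q: 612 − 1(190) = 422
  P: 0 + 1(190) = 190
Total out = 422 + 190 = 612 lbmol/h.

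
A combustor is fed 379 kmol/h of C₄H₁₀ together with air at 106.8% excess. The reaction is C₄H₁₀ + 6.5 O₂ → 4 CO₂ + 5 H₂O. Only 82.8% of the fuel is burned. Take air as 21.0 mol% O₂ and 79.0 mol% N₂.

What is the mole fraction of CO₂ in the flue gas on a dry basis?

Stoichiometric O₂ = 6.5 × 379 = 2464 kmol/h; O₂ fed = 2464 × 2.068 = 5095 kmol/h.
N₂ fed = 5095 × 79/21 = 19170 kmol/h.
Fuel reacted = 0.828 × 379 → ξ = 313.8 kmol/h.
Outlet (n = n₀ + ν ξ):
  C₄H₁₀: 379 − 1(313.8) = 65.19
  O₂: 5095 − 6.5(313.8) = 3055
  N₂: 19170 (inert)
  CO₂: 0 + 4(313.8) = 1255
  H₂O: 0 + 5(313.8) = 1569
Dry total = 23540 kmol/h; y_CO₂ (dry) = 1255 / 23540 = 0.05332.

0.0533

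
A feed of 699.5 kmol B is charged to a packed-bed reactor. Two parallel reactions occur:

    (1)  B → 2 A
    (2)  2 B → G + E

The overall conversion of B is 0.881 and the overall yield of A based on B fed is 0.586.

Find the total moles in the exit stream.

Yield of A: 2ξ₁ / 699.5 = 0.586 → ξ₁ = 205 kmol.
Conversion of B: 1ξ₁ + 2ξ₂ = 0.881 × 699.5 = 616.3 → ξ₂ = 205.7 kmol.
Outlet amounts (n = n₀ + Σ ν·ξ):
  B: 699.5 − 1(205) − 2(205.7) = 83.24
  A: 0 + 2(205) = 409.9
  G: 0 + 1(205.7) = 205.7
  E: 0 + 1(205.7) = 205.7
Total out = 83.24 + 409.9 + 205.7 + 205.7 = 904.5 kmol.

904 kmol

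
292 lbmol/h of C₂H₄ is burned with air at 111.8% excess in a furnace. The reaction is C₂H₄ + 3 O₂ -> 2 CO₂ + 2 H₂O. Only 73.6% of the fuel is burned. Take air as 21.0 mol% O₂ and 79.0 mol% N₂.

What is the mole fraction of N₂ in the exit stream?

Stoichiometric O₂ = 3 × 292 = 876 lbmol/h; O₂ fed = 876 × 2.118 = 1855 lbmol/h.
N₂ fed = 1855 × 79/21 = 6980 lbmol/h.
Fuel reacted = 0.736 × 292 → ξ = 214.9 lbmol/h.
Outlet (n = n₀ + ν ξ):
  C₂H₄: 292 − 1(214.9) = 77.09
  O₂: 1855 − 3(214.9) = 1211
  N₂: 6980 (inert)
  CO₂: 0 + 2(214.9) = 429.8
  H₂O: 0 + 2(214.9) = 429.8
Total out = 9127 lbmol/h; y_N₂ = 6980 / 9127 = 0.7647.

0.765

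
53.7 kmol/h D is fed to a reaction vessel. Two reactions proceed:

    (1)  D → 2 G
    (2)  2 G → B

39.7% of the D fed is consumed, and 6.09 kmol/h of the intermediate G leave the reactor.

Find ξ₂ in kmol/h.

ξ₂ = 18.3 kmol/h

Conversion of D: D consumed = 1ξ₁ = 0.397 × 53.7 → ξ₁ = 21.32 kmol/h.
G balance: n_G = 0 + 2ξ₁ − 2ξ₂ = 6.09 → ξ₂ = (2·21.32 − 6.09)/2 = 18.27 kmol/h.
Outlet amounts (n = n₀ + Σ ν·ξ):
  D: 53.7 − 1(21.32) = 32.38
  G: 0 + 2(21.32) − 2(18.27) = 6.09
  B: 0 + 1(18.27) = 18.27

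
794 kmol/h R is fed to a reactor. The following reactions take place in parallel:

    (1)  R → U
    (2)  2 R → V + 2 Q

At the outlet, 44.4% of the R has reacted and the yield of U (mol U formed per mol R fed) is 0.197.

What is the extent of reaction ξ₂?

Yield of U: 1ξ₁ / 794 = 0.197 → ξ₁ = 156.4 kmol/h.
Conversion of R: 1ξ₁ + 2ξ₂ = 0.444 × 794 = 352.5 → ξ₂ = 98.06 kmol/h.
Outlet amounts (n = n₀ + Σ ν·ξ):
  R: 794 − 1(156.4) − 2(98.06) = 441.5
  U: 0 + 1(156.4) = 156.4
  V: 0 + 1(98.06) = 98.06
  Q: 0 + 2(98.06) = 196.1

ξ₂ = 98.1 kmol/h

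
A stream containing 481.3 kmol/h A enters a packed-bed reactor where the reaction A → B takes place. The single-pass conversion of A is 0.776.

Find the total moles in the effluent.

A reacted = 0.776 × 481.3 = 373.5 kmol/h; ν_A = −1, so ξ = 373.5/1 = 373.5 kmol/h.
Outlet amounts (n = n₀ + ν ξ):
  A: 481.3 − 1(373.5) = 107.8
  B: 0 + 1(373.5) = 373.5
Total out = 107.8 + 373.5 = 481.3 kmol/h.

481 kmol/h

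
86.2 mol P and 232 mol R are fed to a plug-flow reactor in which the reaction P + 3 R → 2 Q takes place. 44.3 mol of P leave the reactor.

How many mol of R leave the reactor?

For P: n = n₀ − 1ξ → 44.3 = 86.2 − 1ξ, giving ξ = 41.9 mol.
Outlet amounts (n = n₀ + ν ξ):
  P: 86.2 − 1(41.9) = 44.3
  R: 232 − 3(41.9) = 106.3
  Q: 0 + 2(41.9) = 83.8

106 mol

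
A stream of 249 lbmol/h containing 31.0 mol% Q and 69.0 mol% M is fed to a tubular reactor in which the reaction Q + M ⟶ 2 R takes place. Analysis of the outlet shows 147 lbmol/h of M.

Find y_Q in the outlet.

For M: n = n₀ − 1ξ → 147 = 171.8 − 1ξ, giving ξ = 24.81 lbmol/h.
Outlet amounts (n = n₀ + ν ξ):
  Q: 77.19 − 1(24.81) = 52.38
  M: 171.8 − 1(24.81) = 147
  R: 0 + 2(24.81) = 49.62
Total out = 249 lbmol/h; y_Q = 52.38 / 249 = 0.2104.

0.21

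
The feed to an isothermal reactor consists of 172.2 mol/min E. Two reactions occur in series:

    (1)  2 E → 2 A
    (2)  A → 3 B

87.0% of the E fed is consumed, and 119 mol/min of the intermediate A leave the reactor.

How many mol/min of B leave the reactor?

Conversion of E: E consumed = 2ξ₁ = 0.87 × 172.2 → ξ₁ = 74.91 mol/min.
A balance: n_A = 0 + 2ξ₁ − 1ξ₂ = 119 → ξ₂ = (2·74.91 − 119)/1 = 30.81 mol/min.
Outlet amounts (n = n₀ + Σ ν·ξ):
  E: 172.2 − 2(74.91) = 22.39
  A: 0 + 2(74.91) − 1(30.81) = 119
  B: 0 + 3(30.81) = 92.44

92.4 mol/min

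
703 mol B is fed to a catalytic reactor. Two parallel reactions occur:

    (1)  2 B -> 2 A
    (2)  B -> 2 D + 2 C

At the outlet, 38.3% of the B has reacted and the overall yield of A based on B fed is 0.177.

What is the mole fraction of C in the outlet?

0.255

Yield of A: 2ξ₁ / 703 = 0.177 → ξ₁ = 62.22 mol.
Conversion of B: 2ξ₁ + 1ξ₂ = 0.383 × 703 = 269.2 → ξ₂ = 144.8 mol.
Outlet amounts (n = n₀ + Σ ν·ξ):
  B: 703 − 2(62.22) − 1(144.8) = 433.8
  A: 0 + 2(62.22) = 124.4
  D: 0 + 2(144.8) = 289.6
  C: 0 + 2(144.8) = 289.6
Total out = 1137 mol; y_C = 289.6 / 1137 = 0.2546.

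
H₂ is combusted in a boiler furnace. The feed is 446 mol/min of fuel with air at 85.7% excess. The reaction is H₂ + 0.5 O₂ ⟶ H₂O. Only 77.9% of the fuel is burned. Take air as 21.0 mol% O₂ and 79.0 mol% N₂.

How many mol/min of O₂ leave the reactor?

Stoichiometric O₂ = 0.5 × 446 = 223 mol/min; O₂ fed = 223 × 1.857 = 414.1 mol/min.
N₂ fed = 414.1 × 79/21 = 1558 mol/min.
Fuel reacted = 0.779 × 446 → ξ = 347.4 mol/min.
Outlet (n = n₀ + ν ξ):
  H₂: 446 − 1(347.4) = 98.57
  O₂: 414.1 − 0.5(347.4) = 240.4
  N₂: 1558 (inert)
  H₂O: 0 + 1(347.4) = 347.4

240 mol/min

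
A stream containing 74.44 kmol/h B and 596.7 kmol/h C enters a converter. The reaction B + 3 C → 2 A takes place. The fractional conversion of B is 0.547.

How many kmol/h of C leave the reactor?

475 kmol/h

B reacted = 0.547 × 74.44 = 40.72 kmol/h; ν_B = −1, so ξ = 40.72/1 = 40.72 kmol/h.
Outlet amounts (n = n₀ + ν ξ):
  B: 74.44 − 1(40.72) = 33.72
  C: 596.7 − 3(40.72) = 474.5
  A: 0 + 2(40.72) = 81.44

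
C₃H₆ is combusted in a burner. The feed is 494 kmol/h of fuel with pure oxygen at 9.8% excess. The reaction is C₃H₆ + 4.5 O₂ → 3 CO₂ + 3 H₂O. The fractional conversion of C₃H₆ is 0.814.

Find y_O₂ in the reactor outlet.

Stoichiometric O₂ = 4.5 × 494 = 2223 kmol/h; O₂ fed = 2223 × 1.098 = 2441 kmol/h.
Fuel reacted = 0.814 × 494 → ξ = 402.1 kmol/h.
Outlet (n = n₀ + ν ξ):
  C₃H₆: 494 − 1(402.1) = 91.88
  O₂: 2441 − 4.5(402.1) = 631.3
  CO₂: 0 + 3(402.1) = 1206
  H₂O: 0 + 3(402.1) = 1206
Total out = 3136 kmol/h; y_O₂ = 631.3 / 3136 = 0.2013.

0.201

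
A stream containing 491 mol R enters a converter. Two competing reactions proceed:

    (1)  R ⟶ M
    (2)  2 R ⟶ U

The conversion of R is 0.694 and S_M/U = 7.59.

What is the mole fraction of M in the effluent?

Conversion of R: R consumed = 0.694 × 491 = 340.8 mol = 1ξ₁ + 2ξ₂.
Selectivity: 1ξ₁ / (1ξ₂) = 7.59 → ξ₁ = 7.59 ξ₂.
Substitute: (1·7.59 + 2) ξ₂ = 340.8 → ξ₂ = 35.53 mol, ξ₁ = 269.7 mol.
Outlet amounts (n = n₀ + Σ ν·ξ):
  R: 491 − 1(269.7) − 2(35.53) = 150.2
  M: 0 + 1(269.7) = 269.7
  U: 0 + 1(35.53) = 35.53
Total out = 455.5 mol; y_M = 269.7 / 455.5 = 0.5921.

0.592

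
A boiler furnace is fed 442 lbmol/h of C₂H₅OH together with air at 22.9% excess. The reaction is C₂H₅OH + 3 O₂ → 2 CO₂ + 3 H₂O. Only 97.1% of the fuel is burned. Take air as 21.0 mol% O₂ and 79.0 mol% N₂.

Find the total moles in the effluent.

Stoichiometric O₂ = 3 × 442 = 1326 lbmol/h; O₂ fed = 1326 × 1.229 = 1630 lbmol/h.
N₂ fed = 1630 × 79/21 = 6131 lbmol/h.
Fuel reacted = 0.971 × 442 → ξ = 429.2 lbmol/h.
Outlet (n = n₀ + ν ξ):
  C₂H₅OH: 442 − 1(429.2) = 12.82
  O₂: 1630 − 3(429.2) = 342.1
  N₂: 6131 (inert)
  CO₂: 0 + 2(429.2) = 858.4
  H₂O: 0 + 3(429.2) = 1288
Total out = 12.82 + 342.1 + 6131 + 858.4 + 1288 = 8631 lbmol/h.

8630 lbmol/h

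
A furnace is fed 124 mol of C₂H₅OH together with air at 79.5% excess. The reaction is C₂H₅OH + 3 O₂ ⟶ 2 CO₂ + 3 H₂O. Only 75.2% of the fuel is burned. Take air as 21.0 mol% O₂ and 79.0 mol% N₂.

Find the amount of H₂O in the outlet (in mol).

280 mol

Stoichiometric O₂ = 3 × 124 = 372 mol; O₂ fed = 372 × 1.795 = 667.7 mol.
N₂ fed = 667.7 × 79/21 = 2512 mol.
Fuel reacted = 0.752 × 124 → ξ = 93.25 mol.
Outlet (n = n₀ + ν ξ):
  C₂H₅OH: 124 − 1(93.25) = 30.75
  O₂: 667.7 − 3(93.25) = 388
  N₂: 2512 (inert)
  CO₂: 0 + 2(93.25) = 186.5
  H₂O: 0 + 3(93.25) = 279.7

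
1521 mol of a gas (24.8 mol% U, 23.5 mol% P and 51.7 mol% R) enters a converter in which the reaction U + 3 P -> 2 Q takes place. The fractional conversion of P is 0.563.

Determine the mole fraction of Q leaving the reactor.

0.0967

P reacted = 0.563 × 357.4 = 201.2 mol; ν_P = −3, so ξ = 201.2/3 = 67.08 mol.
Outlet amounts (n = n₀ + ν ξ):
  U: 377.2 − 1(67.08) = 310.1
  P: 357.4 − 3(67.08) = 156.2
  Q: 0 + 2(67.08) = 134.2
  R: 786.4 (inert)
Total out = 1387 mol; y_Q = 134.2 / 1387 = 0.09674.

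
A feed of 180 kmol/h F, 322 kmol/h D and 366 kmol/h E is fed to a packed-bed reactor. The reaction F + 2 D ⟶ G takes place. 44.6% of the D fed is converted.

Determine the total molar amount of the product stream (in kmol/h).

724 kmol/h

D reacted = 0.446 × 322 = 143.6 kmol/h; ν_D = −2, so ξ = 143.6/2 = 71.81 kmol/h.
Outlet amounts (n = n₀ + ν ξ):
  F: 180 − 1(71.81) = 108.2
  D: 322 − 2(71.81) = 178.4
  G: 0 + 1(71.81) = 71.81
  E: 366 (inert)
Total out = 108.2 + 178.4 + 71.81 + 366 = 724.4 kmol/h.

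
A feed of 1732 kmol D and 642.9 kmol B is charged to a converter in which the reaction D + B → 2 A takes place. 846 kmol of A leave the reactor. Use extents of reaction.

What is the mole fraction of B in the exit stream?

0.0926

For A: n = n₀ + 2ξ → 846 = 0 + 2ξ, giving ξ = 423 kmol.
Outlet amounts (n = n₀ + ν ξ):
  D: 1732 − 1(423) = 1309
  B: 642.9 − 1(423) = 219.9
  A: 0 + 2(423) = 846
Total out = 2375 kmol; y_B = 219.9 / 2375 = 0.09259.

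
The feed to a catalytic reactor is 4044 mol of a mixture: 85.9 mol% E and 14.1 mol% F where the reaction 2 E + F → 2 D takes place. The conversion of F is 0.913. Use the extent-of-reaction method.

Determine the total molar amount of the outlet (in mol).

3520 mol

F reacted = 0.913 × 570.2 = 520.6 mol; ν_F = −1, so ξ = 520.6/1 = 520.6 mol.
Outlet amounts (n = n₀ + ν ξ):
  E: 3474 − 2(520.6) = 2433
  F: 570.2 − 1(520.6) = 49.61
  D: 0 + 2(520.6) = 1041
Total out = 2433 + 49.61 + 1041 = 3523 mol.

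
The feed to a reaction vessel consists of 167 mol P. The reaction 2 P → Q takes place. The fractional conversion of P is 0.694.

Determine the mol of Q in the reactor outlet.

P reacted = 0.694 × 167 = 115.9 mol; ν_P = −2, so ξ = 115.9/2 = 57.95 mol.
Outlet amounts (n = n₀ + ν ξ):
  P: 167 − 2(57.95) = 51.1
  Q: 0 + 1(57.95) = 57.95

57.9 mol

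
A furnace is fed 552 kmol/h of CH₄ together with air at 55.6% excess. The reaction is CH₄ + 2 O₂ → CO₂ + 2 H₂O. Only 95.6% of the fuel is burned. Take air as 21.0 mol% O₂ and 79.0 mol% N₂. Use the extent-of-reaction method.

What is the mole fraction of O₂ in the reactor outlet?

Stoichiometric O₂ = 2 × 552 = 1104 kmol/h; O₂ fed = 1104 × 1.556 = 1718 kmol/h.
N₂ fed = 1718 × 79/21 = 6462 kmol/h.
Fuel reacted = 0.956 × 552 → ξ = 527.7 kmol/h.
Outlet (n = n₀ + ν ξ):
  CH₄: 552 − 1(527.7) = 24.29
  O₂: 1718 − 2(527.7) = 662.4
  N₂: 6462 (inert)
  CO₂: 0 + 1(527.7) = 527.7
  H₂O: 0 + 2(527.7) = 1055
Total out = 8732 kmol/h; y_O₂ = 662.4 / 8732 = 0.07586.

0.0759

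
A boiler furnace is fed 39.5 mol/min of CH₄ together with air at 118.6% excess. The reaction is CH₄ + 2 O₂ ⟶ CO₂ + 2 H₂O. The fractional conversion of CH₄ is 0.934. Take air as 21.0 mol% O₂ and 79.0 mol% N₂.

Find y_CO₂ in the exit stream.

0.0428

Stoichiometric O₂ = 2 × 39.5 = 79 mol/min; O₂ fed = 79 × 2.186 = 172.7 mol/min.
N₂ fed = 172.7 × 79/21 = 649.7 mol/min.
Fuel reacted = 0.934 × 39.5 → ξ = 36.89 mol/min.
Outlet (n = n₀ + ν ξ):
  CH₄: 39.5 − 1(36.89) = 2.607
  O₂: 172.7 − 2(36.89) = 98.91
  N₂: 649.7 (inert)
  CO₂: 0 + 1(36.89) = 36.89
  H₂O: 0 + 2(36.89) = 73.79
Total out = 861.9 mol/min; y_CO₂ = 36.89 / 861.9 = 0.04281.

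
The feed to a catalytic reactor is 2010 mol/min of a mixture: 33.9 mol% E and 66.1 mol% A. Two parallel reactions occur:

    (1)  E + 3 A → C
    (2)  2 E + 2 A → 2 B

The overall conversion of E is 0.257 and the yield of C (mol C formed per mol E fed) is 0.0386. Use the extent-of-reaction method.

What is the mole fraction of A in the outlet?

0.618

Yield of C: 1ξ₁ / 681.4 = 0.0386 → ξ₁ = 26.3 mol/min.
Conversion of E: 1ξ₁ + 2ξ₂ = 0.257 × 681.4 = 175.1 → ξ₂ = 74.41 mol/min.
Outlet amounts (n = n₀ + Σ ν·ξ):
  E: 681.4 − 1(26.3) − 2(74.41) = 506.3
  A: 1329 − 3(26.3) − 2(74.41) = 1101
  C: 0 + 1(26.3) = 26.3
  B: 0 + 2(74.41) = 148.8
Total out = 1782 mol/min; y_A = 1101 / 1782 = 0.6177.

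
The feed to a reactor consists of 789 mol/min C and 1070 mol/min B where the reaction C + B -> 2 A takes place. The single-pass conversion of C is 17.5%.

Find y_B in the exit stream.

0.501

C reacted = 0.175 × 789 = 138.1 mol/min; ν_C = −1, so ξ = 138.1/1 = 138.1 mol/min.
Outlet amounts (n = n₀ + ν ξ):
  C: 789 − 1(138.1) = 650.9
  B: 1070 − 1(138.1) = 931.9
  A: 0 + 2(138.1) = 276.1
Total out = 1859 mol/min; y_B = 931.9 / 1859 = 0.5013.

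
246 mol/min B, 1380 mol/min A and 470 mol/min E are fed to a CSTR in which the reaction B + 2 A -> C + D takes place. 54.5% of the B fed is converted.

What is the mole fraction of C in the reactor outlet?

0.0683

B reacted = 0.545 × 246 = 134.1 mol/min; ν_B = −1, so ξ = 134.1/1 = 134.1 mol/min.
Outlet amounts (n = n₀ + ν ξ):
  B: 246 − 1(134.1) = 111.9
  A: 1380 − 2(134.1) = 1112
  C: 0 + 1(134.1) = 134.1
  D: 0 + 1(134.1) = 134.1
  E: 470 (inert)
Total out = 1962 mol/min; y_C = 134.1 / 1962 = 0.06834.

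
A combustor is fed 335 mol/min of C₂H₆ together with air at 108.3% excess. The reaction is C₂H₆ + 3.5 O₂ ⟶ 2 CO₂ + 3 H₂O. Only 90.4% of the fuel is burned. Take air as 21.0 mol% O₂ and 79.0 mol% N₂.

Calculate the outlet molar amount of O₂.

Stoichiometric O₂ = 3.5 × 335 = 1172 mol/min; O₂ fed = 1172 × 2.083 = 2442 mol/min.
N₂ fed = 2442 × 79/21 = 9188 mol/min.
Fuel reacted = 0.904 × 335 → ξ = 302.8 mol/min.
Outlet (n = n₀ + ν ξ):
  C₂H₆: 335 − 1(302.8) = 32.16
  O₂: 2442 − 3.5(302.8) = 1382
  N₂: 9188 (inert)
  CO₂: 0 + 2(302.8) = 605.7
  H₂O: 0 + 3(302.8) = 908.5

1380 mol/min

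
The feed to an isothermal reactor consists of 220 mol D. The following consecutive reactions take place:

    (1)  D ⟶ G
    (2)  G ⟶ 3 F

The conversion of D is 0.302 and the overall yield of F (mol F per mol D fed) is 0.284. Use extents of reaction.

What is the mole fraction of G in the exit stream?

Conversion of D: D consumed = 1ξ₁ = 0.302 × 220 → ξ₁ = 66.44 mol.
Yield of F: 3ξ₂ / 220 = 0.284 → ξ₂ = 20.83 mol.
Outlet amounts (n = n₀ + Σ ν·ξ):
  D: 220 − 1(66.44) = 153.6
  G: 0 + 1(66.44) − 1(20.83) = 45.61
  F: 0 + 3(20.83) = 62.48
Total out = 261.7 mol; y_G = 45.61 / 261.7 = 0.1743.

0.174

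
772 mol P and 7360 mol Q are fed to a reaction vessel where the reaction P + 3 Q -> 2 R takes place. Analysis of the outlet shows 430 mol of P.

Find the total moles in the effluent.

7450 mol

For P: n = n₀ − 1ξ → 430 = 772 − 1ξ, giving ξ = 342 mol.
Outlet amounts (n = n₀ + ν ξ):
  P: 772 − 1(342) = 430
  Q: 7360 − 3(342) = 6334
  R: 0 + 2(342) = 684
Total out = 430 + 6334 + 684 = 7448 mol.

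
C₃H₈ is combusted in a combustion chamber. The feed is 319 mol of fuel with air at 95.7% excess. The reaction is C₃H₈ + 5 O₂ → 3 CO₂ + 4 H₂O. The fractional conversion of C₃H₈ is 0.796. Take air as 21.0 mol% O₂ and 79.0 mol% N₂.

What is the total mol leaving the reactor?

Stoichiometric O₂ = 5 × 319 = 1595 mol; O₂ fed = 1595 × 1.957 = 3121 mol.
N₂ fed = 3121 × 79/21 = 11740 mol.
Fuel reacted = 0.796 × 319 → ξ = 253.9 mol.
Outlet (n = n₀ + ν ξ):
  C₃H₈: 319 − 1(253.9) = 65.08
  O₂: 3121 − 5(253.9) = 1852
  N₂: 11740 (inert)
  CO₂: 0 + 3(253.9) = 761.8
  H₂O: 0 + 4(253.9) = 1016
Total out = 65.08 + 1852 + 11740 + 761.8 + 1016 = 15440 mol.

15400 mol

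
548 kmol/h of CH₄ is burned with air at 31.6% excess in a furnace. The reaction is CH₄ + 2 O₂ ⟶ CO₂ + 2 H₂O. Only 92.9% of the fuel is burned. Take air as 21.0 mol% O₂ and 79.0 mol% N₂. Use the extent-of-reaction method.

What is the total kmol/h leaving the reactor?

7420 kmol/h

Stoichiometric O₂ = 2 × 548 = 1096 kmol/h; O₂ fed = 1096 × 1.316 = 1442 kmol/h.
N₂ fed = 1442 × 79/21 = 5426 kmol/h.
Fuel reacted = 0.929 × 548 → ξ = 509.1 kmol/h.
Outlet (n = n₀ + ν ξ):
  CH₄: 548 − 1(509.1) = 38.91
  O₂: 1442 − 2(509.1) = 424.2
  N₂: 5426 (inert)
  CO₂: 0 + 1(509.1) = 509.1
  H₂O: 0 + 2(509.1) = 1018
Total out = 38.91 + 424.2 + 5426 + 509.1 + 1018 = 7416 kmol/h.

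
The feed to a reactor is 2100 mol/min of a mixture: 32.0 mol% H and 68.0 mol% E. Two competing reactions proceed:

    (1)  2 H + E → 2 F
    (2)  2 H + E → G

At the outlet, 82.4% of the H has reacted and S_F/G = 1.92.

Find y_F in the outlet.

0.161

Conversion of H: H consumed = 0.824 × 672 = 553.7 mol/min = 2ξ₁ + 2ξ₂.
Selectivity: 2ξ₁ / (1ξ₂) = 1.92 → ξ₁ = 0.96 ξ₂.
Substitute: (2·0.96 + 2) ξ₂ = 553.7 → ξ₂ = 141.3 mol/min, ξ₁ = 135.6 mol/min.
Outlet amounts (n = n₀ + Σ ν·ξ):
  H: 672 − 2(135.6) − 2(141.3) = 118.3
  E: 1428 − 1(135.6) − 1(141.3) = 1151
  F: 0 + 2(135.6) = 271.2
  G: 0 + 1(141.3) = 141.3
Total out = 1682 mol/min; y_F = 271.2 / 1682 = 0.1613.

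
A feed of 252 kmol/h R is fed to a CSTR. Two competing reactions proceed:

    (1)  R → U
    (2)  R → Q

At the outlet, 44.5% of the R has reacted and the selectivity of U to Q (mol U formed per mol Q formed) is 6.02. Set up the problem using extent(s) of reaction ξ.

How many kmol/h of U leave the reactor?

96.2 kmol/h

Conversion of R: R consumed = 0.445 × 252 = 112.1 kmol/h = 1ξ₁ + 1ξ₂.
Selectivity: 1ξ₁ / (1ξ₂) = 6.02 → ξ₁ = 6.02 ξ₂.
Substitute: (1·6.02 + 1) ξ₂ = 112.1 → ξ₂ = 15.97 kmol/h, ξ₁ = 96.17 kmol/h.
Outlet amounts (n = n₀ + Σ ν·ξ):
  R: 252 − 1(96.17) − 1(15.97) = 139.9
  U: 0 + 1(96.17) = 96.17
  Q: 0 + 1(15.97) = 15.97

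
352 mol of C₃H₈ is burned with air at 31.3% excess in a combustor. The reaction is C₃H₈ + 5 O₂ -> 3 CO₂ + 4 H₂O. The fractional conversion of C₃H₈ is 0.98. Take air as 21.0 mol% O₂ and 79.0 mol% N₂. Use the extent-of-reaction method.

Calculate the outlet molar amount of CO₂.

1030 mol

Stoichiometric O₂ = 5 × 352 = 1760 mol; O₂ fed = 1760 × 1.313 = 2311 mol.
N₂ fed = 2311 × 79/21 = 8693 mol.
Fuel reacted = 0.98 × 352 → ξ = 345 mol.
Outlet (n = n₀ + ν ξ):
  C₃H₈: 352 − 1(345) = 7.04
  O₂: 2311 − 5(345) = 586.1
  N₂: 8693 (inert)
  CO₂: 0 + 3(345) = 1035
  H₂O: 0 + 4(345) = 1380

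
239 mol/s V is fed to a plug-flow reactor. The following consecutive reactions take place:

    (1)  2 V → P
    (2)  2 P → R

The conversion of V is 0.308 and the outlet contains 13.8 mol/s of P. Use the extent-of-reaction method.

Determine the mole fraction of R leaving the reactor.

0.0603

Conversion of V: V consumed = 2ξ₁ = 0.308 × 239 → ξ₁ = 36.81 mol/s.
P balance: n_P = 0 + 1ξ₁ − 2ξ₂ = 13.8 → ξ₂ = (1·36.81 − 13.8)/2 = 11.5 mol/s.
Outlet amounts (n = n₀ + Σ ν·ξ):
  V: 239 − 2(36.81) = 165.4
  P: 0 + 1(36.81) − 2(11.5) = 13.8
  R: 0 + 1(11.5) = 11.5
Total out = 190.7 mol/s; y_R = 11.5 / 190.7 = 0.06032.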